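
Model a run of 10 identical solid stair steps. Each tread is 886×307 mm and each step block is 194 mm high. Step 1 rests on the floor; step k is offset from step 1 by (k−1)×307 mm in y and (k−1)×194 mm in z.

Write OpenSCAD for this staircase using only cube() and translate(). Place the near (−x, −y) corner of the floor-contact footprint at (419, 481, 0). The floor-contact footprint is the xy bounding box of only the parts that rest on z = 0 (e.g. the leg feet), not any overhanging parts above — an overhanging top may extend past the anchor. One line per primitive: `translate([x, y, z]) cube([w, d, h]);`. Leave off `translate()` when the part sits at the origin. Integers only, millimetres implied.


translate([419, 481, 0]) cube([886, 307, 194]);
translate([419, 788, 194]) cube([886, 307, 194]);
translate([419, 1095, 388]) cube([886, 307, 194]);
translate([419, 1402, 582]) cube([886, 307, 194]);
translate([419, 1709, 776]) cube([886, 307, 194]);
translate([419, 2016, 970]) cube([886, 307, 194]);
translate([419, 2323, 1164]) cube([886, 307, 194]);
translate([419, 2630, 1358]) cube([886, 307, 194]);
translate([419, 2937, 1552]) cube([886, 307, 194]);
translate([419, 3244, 1746]) cube([886, 307, 194]);


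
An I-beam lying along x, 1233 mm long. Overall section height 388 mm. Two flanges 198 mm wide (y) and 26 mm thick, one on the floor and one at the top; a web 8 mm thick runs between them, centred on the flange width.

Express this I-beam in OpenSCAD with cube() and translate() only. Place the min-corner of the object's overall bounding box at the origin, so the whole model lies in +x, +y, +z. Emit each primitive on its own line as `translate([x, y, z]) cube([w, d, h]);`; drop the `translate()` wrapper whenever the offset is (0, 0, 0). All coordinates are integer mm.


cube([1233, 198, 26]);
translate([0, 95, 26]) cube([1233, 8, 336]);
translate([0, 0, 362]) cube([1233, 198, 26]);


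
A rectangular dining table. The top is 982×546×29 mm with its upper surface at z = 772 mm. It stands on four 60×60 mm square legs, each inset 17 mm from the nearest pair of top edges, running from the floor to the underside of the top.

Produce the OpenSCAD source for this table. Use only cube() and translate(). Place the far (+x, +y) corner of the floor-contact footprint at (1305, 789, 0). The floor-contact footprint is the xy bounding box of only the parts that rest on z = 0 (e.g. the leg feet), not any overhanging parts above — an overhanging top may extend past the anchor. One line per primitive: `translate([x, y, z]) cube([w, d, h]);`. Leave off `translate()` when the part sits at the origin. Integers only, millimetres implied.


// leg_h = 772 - 29 = 743
translate([340, 260, 743]) cube([982, 546, 29]);
translate([357, 277, 0]) cube([60, 60, 743]);
translate([1245, 277, 0]) cube([60, 60, 743]);
translate([357, 729, 0]) cube([60, 60, 743]);
translate([1245, 729, 0]) cube([60, 60, 743]);


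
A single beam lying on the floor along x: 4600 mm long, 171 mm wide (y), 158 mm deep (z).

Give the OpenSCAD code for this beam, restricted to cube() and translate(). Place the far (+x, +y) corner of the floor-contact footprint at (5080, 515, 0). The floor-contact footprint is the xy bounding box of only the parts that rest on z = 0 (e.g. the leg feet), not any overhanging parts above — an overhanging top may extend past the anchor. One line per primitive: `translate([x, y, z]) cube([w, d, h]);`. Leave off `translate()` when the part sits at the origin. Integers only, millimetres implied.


translate([480, 344, 0]) cube([4600, 171, 158]);


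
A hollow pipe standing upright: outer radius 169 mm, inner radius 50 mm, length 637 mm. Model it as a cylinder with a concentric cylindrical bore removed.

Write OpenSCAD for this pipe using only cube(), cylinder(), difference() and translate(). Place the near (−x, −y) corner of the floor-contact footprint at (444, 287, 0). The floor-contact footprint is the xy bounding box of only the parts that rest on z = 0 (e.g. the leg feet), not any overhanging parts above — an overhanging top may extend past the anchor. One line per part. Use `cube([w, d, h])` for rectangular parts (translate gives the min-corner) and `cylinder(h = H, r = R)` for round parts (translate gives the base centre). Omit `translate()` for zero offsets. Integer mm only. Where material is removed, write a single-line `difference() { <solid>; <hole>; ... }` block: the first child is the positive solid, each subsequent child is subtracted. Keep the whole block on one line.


difference() { translate([613, 456, 0]) cylinder(h = 637, r = 169); translate([613, 456, 0]) cylinder(h = 637, r = 50); }


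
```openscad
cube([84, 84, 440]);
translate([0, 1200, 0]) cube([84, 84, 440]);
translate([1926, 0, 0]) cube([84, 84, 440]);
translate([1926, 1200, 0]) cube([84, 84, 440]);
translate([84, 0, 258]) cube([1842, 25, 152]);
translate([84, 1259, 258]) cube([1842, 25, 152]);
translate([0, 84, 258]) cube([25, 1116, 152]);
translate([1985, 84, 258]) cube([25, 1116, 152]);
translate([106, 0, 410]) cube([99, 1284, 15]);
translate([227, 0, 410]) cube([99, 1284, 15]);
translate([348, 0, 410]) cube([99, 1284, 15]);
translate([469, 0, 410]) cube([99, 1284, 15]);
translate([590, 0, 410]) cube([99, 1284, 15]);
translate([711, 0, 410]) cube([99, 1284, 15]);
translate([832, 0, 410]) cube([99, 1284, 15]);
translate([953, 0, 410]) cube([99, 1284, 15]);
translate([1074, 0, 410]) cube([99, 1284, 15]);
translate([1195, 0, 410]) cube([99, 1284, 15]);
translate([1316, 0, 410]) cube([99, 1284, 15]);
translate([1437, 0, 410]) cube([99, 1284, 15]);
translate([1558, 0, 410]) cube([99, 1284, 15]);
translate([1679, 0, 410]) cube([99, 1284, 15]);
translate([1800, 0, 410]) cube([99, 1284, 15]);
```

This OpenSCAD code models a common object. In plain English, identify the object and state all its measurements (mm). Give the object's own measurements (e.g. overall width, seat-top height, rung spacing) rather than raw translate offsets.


A bed frame 2010 mm long (x) by 1284 mm wide (y). Four 84×84 mm corner posts, 440 mm tall, at the corners of the footprint. Four rails of 25 mm thickness and 152 mm height run between adjacent posts with their undersides at z = 258 mm, their outer faces flush with the outside of the frame (the two x-running rails run between the posts' inner faces; the two y-running rails run between the posts' inner faces). 15 slats, each 99 mm wide (x) and 15 mm thick, lie across the top of the two x-running rails, running the full 1284 mm width of the frame in y; along x they sit between the end posts with a 22 mm gap after the −x posts and between neighbouring slats, leaving 27 mm before the +x posts.


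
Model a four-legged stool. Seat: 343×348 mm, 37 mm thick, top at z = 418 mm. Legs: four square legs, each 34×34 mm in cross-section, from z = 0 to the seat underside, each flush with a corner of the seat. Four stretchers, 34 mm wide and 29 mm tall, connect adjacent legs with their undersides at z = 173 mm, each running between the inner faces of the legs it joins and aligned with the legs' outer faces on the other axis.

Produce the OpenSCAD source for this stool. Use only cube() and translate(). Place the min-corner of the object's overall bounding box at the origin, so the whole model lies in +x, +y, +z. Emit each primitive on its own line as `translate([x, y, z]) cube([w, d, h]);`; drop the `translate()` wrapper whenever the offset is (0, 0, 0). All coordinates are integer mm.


translate([0, 0, 381]) cube([343, 348, 37]);
cube([34, 34, 381]);
translate([309, 0, 0]) cube([34, 34, 381]);
translate([0, 314, 0]) cube([34, 34, 381]);
translate([309, 314, 0]) cube([34, 34, 381]);
translate([34, 0, 173]) cube([275, 34, 29]);
translate([34, 314, 173]) cube([275, 34, 29]);
translate([0, 34, 173]) cube([34, 280, 29]);
translate([309, 34, 173]) cube([34, 280, 29]);


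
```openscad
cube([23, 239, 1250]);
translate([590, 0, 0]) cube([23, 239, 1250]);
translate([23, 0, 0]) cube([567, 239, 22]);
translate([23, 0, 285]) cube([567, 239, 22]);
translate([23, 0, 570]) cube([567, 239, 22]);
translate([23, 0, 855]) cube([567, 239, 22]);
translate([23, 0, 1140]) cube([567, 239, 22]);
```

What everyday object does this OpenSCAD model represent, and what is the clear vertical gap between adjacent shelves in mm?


A bookshelf. The clear shelf gap is 263 mm.

Two tall side panels with 5 horizontal boards between them — a bookshelf. The first two shelf undersides are at z = 0 and z = 285; with shelf thickness 22, the clear gap is 285 − 0 − 22 = 263 mm.


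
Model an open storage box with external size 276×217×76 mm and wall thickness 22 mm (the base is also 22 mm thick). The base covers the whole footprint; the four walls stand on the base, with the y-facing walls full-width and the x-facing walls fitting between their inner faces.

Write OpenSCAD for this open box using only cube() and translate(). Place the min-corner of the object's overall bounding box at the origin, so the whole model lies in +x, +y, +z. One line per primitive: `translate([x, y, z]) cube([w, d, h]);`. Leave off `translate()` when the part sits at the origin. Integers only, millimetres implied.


cube([276, 217, 22]);
translate([0, 0, 22]) cube([276, 22, 54]);
translate([0, 195, 22]) cube([276, 22, 54]);
translate([0, 22, 22]) cube([22, 173, 54]);
translate([254, 22, 22]) cube([22, 173, 54]);


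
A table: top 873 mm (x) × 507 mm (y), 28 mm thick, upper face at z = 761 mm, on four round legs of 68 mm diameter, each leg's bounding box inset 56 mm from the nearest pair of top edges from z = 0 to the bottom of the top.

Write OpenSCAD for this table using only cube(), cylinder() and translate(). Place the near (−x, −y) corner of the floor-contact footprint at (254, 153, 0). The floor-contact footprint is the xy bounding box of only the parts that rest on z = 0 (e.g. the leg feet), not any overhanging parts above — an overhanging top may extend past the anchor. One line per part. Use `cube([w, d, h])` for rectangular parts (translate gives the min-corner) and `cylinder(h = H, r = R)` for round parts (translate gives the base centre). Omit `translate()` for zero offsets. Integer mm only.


translate([198, 97, 733]) cube([873, 507, 28]);
translate([288, 187, 0]) cylinder(h = 733, r = 34);
translate([981, 187, 0]) cylinder(h = 733, r = 34);
translate([288, 514, 0]) cylinder(h = 733, r = 34);
translate([981, 514, 0]) cylinder(h = 733, r = 34);


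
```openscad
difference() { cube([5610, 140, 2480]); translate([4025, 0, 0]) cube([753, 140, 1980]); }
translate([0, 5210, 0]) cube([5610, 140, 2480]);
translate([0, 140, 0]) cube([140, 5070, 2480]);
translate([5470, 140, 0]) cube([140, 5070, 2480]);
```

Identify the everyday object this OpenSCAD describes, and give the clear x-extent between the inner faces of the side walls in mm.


A single room. The interior width is 5330 mm.

Four walls enclosing a rectangle with a door in the front wall — a room. Outside width 5610 minus two 140 mm walls gives 5330 mm.


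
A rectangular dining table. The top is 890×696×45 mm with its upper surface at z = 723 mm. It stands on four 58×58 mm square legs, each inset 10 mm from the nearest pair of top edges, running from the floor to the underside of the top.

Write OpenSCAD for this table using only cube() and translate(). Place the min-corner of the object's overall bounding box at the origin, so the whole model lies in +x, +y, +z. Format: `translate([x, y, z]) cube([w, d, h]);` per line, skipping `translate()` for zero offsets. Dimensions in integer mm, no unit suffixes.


// leg_h = 723 - 45 = 678
translate([0, 0, 678]) cube([890, 696, 45]);
translate([10, 10, 0]) cube([58, 58, 678]);
translate([822, 10, 0]) cube([58, 58, 678]);
translate([10, 628, 0]) cube([58, 58, 678]);
translate([822, 628, 0]) cube([58, 58, 678]);


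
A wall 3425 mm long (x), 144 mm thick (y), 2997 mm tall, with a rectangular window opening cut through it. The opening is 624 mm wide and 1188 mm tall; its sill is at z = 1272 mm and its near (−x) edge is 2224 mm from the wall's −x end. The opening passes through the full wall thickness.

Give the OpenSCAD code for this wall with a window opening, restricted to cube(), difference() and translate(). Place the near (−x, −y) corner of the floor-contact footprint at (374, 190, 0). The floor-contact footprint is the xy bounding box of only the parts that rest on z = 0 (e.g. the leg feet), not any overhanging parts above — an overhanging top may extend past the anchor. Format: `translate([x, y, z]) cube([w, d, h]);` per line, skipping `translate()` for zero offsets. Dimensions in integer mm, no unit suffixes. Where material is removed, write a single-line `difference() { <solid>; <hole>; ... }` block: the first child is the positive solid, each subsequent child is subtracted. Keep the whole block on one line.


difference() { translate([374, 190, 0]) cube([3425, 144, 2997]); translate([2598, 190, 1272]) cube([624, 144, 1188]); }


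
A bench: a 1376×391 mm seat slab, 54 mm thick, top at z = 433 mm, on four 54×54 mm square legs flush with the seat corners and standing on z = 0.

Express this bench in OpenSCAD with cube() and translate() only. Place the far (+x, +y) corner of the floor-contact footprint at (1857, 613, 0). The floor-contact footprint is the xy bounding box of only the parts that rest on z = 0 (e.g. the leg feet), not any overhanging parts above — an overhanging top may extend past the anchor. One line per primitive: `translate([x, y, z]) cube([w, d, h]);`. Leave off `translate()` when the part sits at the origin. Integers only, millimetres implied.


translate([481, 222, 379]) cube([1376, 391, 54]);
translate([481, 222, 0]) cube([54, 54, 379]);
translate([481, 559, 0]) cube([54, 54, 379]);
translate([1803, 222, 0]) cube([54, 54, 379]);
translate([1803, 559, 0]) cube([54, 54, 379]);


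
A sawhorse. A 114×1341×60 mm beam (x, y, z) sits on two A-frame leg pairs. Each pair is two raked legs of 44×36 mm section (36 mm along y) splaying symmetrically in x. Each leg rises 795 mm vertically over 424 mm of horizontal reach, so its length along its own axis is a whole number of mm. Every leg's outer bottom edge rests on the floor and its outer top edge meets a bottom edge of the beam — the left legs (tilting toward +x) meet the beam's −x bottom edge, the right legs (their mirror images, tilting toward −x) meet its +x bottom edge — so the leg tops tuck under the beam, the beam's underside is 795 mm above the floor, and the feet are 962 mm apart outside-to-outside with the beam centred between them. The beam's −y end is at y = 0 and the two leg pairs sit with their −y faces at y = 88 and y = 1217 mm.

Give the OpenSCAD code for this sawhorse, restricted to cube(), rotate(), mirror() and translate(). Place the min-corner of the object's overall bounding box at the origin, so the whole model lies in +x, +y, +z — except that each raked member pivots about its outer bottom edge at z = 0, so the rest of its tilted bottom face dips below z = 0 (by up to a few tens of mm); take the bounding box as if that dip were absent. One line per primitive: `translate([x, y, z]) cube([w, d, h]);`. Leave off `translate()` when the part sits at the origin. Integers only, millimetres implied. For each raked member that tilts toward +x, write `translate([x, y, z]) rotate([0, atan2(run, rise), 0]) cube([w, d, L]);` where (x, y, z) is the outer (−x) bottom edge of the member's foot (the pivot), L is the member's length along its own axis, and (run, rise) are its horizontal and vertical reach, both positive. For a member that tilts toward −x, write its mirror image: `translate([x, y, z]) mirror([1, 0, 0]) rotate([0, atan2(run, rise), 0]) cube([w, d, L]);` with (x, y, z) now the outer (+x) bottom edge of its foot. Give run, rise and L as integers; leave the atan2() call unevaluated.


// leg length = √(424² + 795²) = 901
// right-leg outer foot x = 2·424 + 114 = 962
// beam min-corner = (424, 0, 795)
translate([424, 0, 795]) cube([114, 1341, 60]);
translate([0, 88, 0]) rotate([0, atan2(424, 795), 0]) cube([44, 36, 901]);
translate([962, 88, 0]) mirror([1, 0, 0]) rotate([0, atan2(424, 795), 0]) cube([44, 36, 901]);
translate([0, 1217, 0]) rotate([0, atan2(424, 795), 0]) cube([44, 36, 901]);
translate([962, 1217, 0]) mirror([1, 0, 0]) rotate([0, atan2(424, 795), 0]) cube([44, 36, 901]);


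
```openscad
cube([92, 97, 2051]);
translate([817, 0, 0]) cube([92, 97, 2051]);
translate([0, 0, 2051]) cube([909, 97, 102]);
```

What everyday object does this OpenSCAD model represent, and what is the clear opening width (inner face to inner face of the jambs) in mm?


A door frame. The clear opening width is 725 mm.

Two 2051 mm tall posts with a header on top — a door frame. The left jamb is 92 mm wide at x = 0; the right jamb starts at x = 817. The clear opening is 817 − 92 = 725 mm.


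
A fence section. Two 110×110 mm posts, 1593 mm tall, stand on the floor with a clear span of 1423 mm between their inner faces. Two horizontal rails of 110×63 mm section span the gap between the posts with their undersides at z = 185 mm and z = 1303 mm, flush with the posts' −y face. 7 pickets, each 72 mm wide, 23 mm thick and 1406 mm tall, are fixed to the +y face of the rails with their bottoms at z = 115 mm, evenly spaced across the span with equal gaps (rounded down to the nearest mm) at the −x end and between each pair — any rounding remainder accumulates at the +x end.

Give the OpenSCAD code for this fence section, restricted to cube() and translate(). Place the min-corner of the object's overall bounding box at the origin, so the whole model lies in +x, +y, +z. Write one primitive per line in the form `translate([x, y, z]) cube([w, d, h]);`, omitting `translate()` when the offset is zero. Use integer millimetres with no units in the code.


cube([110, 110, 1593]);
translate([1533, 0, 0]) cube([110, 110, 1593]);
translate([110, 0, 185]) cube([1423, 110, 63]);
translate([110, 0, 1303]) cube([1423, 110, 63]);
translate([224, 110, 115]) cube([72, 23, 1406]);
translate([410, 110, 115]) cube([72, 23, 1406]);
translate([596, 110, 115]) cube([72, 23, 1406]);
translate([782, 110, 115]) cube([72, 23, 1406]);
translate([968, 110, 115]) cube([72, 23, 1406]);
translate([1154, 110, 115]) cube([72, 23, 1406]);
translate([1340, 110, 115]) cube([72, 23, 1406]);


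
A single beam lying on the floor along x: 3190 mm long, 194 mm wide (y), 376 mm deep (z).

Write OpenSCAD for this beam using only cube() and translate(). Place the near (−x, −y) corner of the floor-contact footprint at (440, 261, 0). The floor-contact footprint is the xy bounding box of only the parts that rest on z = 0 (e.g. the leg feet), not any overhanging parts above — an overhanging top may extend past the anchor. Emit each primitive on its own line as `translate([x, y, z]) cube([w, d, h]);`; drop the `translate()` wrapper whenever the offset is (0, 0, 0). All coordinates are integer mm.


translate([440, 261, 0]) cube([3190, 194, 376]);


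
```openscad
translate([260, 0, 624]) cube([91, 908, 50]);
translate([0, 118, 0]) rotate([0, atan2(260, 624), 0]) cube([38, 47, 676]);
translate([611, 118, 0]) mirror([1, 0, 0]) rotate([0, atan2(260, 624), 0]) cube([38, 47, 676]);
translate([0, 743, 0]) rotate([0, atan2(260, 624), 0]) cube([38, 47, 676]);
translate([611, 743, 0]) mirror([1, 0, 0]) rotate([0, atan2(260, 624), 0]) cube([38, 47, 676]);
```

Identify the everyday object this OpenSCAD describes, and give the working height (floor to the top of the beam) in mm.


A sawhorse. The overall height is 674 mm.

A beam across two mirrored pairs of raked legs — a sawhorse. The beam's underside is at z = 624 (matching the legs' vertical rise in atan2(260, 624)) and the beam is 50 mm tall, so its top is at 624 + 50 = 674 mm. The raked legs top out at the beam's underside, so that is the highest point.


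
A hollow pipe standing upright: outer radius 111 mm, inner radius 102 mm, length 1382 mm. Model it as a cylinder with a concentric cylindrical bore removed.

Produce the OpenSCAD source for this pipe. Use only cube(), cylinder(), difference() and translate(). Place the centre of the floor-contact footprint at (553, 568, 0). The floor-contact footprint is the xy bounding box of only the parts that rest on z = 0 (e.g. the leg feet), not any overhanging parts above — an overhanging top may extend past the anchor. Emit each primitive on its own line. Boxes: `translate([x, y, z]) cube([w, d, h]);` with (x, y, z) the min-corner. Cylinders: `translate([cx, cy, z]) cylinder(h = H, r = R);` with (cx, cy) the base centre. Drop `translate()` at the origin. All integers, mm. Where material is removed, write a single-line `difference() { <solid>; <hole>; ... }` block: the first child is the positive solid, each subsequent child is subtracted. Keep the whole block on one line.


difference() { translate([553, 568, 0]) cylinder(h = 1382, r = 111); translate([553, 568, 0]) cylinder(h = 1382, r = 102); }


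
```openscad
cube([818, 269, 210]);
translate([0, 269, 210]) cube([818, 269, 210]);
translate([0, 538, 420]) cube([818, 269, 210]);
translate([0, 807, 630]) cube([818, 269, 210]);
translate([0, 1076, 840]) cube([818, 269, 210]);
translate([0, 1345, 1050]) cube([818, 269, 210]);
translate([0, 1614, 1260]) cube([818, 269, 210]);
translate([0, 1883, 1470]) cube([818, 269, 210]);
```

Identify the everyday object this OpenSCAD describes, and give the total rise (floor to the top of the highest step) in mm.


A staircase. The total rise is 1680 mm.

8 identical blocks, each offset up and back from the previous — a staircase. Each step is 210 mm tall and there are 8 of them, so the total rise is 8 × 210 = 1680 mm.


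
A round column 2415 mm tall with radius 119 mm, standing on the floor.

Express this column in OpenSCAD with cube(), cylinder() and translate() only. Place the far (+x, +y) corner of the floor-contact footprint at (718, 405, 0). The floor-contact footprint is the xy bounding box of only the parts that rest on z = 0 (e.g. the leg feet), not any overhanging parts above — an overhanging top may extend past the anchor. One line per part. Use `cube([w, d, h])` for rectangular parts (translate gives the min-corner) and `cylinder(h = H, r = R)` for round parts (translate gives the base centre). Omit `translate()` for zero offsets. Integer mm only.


translate([599, 286, 0]) cylinder(h = 2415, r = 119);


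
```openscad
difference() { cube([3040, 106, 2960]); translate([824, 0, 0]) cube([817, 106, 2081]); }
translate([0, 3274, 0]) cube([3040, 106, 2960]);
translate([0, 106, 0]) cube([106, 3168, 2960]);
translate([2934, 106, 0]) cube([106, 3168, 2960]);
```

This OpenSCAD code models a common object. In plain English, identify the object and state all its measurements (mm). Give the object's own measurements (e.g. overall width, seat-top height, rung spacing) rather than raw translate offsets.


A single room: four walls, each 2960 mm tall and 106 mm thick, enclosing an outside footprint 3040×3380 mm (x × y), no floor or roof. The front and back walls (−y and +y sides) run the full x-width; the side walls fit between their inner faces. A door opening 817 mm wide and 2081 mm tall is cut through the front wall from the floor up, its −x edge 824 mm from the wall's −x end.


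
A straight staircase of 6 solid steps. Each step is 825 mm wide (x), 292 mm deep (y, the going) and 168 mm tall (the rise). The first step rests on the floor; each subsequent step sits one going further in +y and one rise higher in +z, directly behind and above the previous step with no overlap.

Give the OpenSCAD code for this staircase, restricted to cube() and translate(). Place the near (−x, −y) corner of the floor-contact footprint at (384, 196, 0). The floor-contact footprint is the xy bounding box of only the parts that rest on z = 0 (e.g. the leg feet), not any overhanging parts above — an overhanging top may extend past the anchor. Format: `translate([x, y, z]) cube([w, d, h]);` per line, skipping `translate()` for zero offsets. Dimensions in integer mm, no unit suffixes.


translate([384, 196, 0]) cube([825, 292, 168]);
translate([384, 488, 168]) cube([825, 292, 168]);
translate([384, 780, 336]) cube([825, 292, 168]);
translate([384, 1072, 504]) cube([825, 292, 168]);
translate([384, 1364, 672]) cube([825, 292, 168]);
translate([384, 1656, 840]) cube([825, 292, 168]);


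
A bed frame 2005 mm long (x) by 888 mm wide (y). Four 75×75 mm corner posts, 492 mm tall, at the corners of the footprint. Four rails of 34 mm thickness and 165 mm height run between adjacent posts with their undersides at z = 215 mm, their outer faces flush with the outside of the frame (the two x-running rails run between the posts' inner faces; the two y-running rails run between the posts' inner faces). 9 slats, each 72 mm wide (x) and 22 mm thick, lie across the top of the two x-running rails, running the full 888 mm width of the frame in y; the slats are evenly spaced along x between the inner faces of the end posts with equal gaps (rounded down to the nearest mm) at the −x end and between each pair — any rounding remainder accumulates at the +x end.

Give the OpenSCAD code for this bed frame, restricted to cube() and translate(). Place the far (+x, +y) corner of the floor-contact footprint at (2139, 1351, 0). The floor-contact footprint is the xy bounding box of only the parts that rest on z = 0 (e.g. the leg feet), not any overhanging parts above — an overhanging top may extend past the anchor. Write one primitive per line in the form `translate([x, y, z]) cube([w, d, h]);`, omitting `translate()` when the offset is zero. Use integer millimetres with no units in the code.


translate([134, 463, 0]) cube([75, 75, 492]);
translate([134, 1276, 0]) cube([75, 75, 492]);
translate([2064, 463, 0]) cube([75, 75, 492]);
translate([2064, 1276, 0]) cube([75, 75, 492]);
translate([209, 463, 215]) cube([1855, 34, 165]);
translate([209, 1317, 215]) cube([1855, 34, 165]);
translate([134, 538, 215]) cube([34, 738, 165]);
translate([2105, 538, 215]) cube([34, 738, 165]);
translate([329, 463, 380]) cube([72, 888, 22]);
translate([521, 463, 380]) cube([72, 888, 22]);
translate([713, 463, 380]) cube([72, 888, 22]);
translate([905, 463, 380]) cube([72, 888, 22]);
translate([1097, 463, 380]) cube([72, 888, 22]);
translate([1289, 463, 380]) cube([72, 888, 22]);
translate([1481, 463, 380]) cube([72, 888, 22]);
translate([1673, 463, 380]) cube([72, 888, 22]);
translate([1865, 463, 380]) cube([72, 888, 22]);


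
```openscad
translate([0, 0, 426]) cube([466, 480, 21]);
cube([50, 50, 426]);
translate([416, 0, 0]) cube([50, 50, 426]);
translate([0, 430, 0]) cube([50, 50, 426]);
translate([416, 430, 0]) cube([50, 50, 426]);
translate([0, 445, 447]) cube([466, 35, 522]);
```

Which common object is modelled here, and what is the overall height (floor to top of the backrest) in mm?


A chair. The overall height is 969 mm.

A slab on four corner posts with a tall panel at the back — a chair. The seat slab sits at z = 426 with thickness 21, and the 522 mm backrest starts at the seat top, so the overall height is 426 + 21 + 522 = 969 mm.


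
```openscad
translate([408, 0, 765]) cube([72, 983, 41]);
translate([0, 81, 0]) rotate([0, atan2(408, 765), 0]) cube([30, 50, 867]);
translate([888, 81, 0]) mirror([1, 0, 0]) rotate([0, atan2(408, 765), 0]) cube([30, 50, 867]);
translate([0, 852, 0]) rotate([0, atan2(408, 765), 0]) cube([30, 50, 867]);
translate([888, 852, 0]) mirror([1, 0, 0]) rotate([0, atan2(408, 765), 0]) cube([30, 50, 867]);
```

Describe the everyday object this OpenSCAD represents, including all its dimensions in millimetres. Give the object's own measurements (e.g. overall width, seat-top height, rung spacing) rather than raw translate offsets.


A sawhorse. A 72×983×41 mm beam (x, y, z) sits on two A-frame leg pairs. Each pair is two raked legs of 30×50 mm section (50 mm along y) splaying symmetrically in x. Each leg rises 765 mm vertically over 408 mm of horizontal reach and is 867 mm long along its own axis. Every leg's outer bottom edge rests on the floor and its outer top edge meets a bottom edge of the beam — the left legs (tilting toward +x) meet the beam's −x bottom edge, the right legs (their mirror images, tilting toward −x) meet its +x bottom edge — so the leg tops tuck under the beam, the beam's underside is 765 mm above the floor, and the feet are 888 mm apart outside-to-outside with the beam centred between them. The two leg pairs are set in 81 mm from either end of the beam.


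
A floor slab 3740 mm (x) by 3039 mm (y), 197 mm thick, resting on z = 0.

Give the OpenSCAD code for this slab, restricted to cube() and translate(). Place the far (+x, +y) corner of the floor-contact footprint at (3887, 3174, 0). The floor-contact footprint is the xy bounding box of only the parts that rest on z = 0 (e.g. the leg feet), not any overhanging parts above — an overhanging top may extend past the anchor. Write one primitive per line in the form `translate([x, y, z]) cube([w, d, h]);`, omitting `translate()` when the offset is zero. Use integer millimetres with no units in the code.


translate([147, 135, 0]) cube([3740, 3039, 197]);


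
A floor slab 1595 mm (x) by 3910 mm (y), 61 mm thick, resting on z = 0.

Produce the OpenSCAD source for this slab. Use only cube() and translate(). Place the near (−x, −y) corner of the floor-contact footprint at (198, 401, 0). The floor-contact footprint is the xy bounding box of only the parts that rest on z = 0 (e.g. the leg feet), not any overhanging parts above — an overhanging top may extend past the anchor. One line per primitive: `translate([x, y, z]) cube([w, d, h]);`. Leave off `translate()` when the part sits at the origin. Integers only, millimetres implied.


translate([198, 401, 0]) cube([1595, 3910, 61]);


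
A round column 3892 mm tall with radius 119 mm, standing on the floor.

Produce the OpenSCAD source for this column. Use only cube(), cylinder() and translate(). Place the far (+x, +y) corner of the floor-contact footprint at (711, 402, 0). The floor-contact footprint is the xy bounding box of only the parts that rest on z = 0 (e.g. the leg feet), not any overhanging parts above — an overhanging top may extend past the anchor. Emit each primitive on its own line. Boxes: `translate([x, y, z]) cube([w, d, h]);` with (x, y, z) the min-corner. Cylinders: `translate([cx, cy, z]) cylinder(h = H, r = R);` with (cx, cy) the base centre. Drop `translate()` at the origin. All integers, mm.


translate([592, 283, 0]) cylinder(h = 3892, r = 119);


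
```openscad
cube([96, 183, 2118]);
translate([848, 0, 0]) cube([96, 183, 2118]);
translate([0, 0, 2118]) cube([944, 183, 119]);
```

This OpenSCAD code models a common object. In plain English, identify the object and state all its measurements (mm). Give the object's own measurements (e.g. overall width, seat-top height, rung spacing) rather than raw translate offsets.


A door frame. The clear opening is 752 mm wide and 2118 mm high. Two 96 mm wide jambs, 183 mm deep, stand either side of the opening from the floor to the top of the opening. A 119 mm thick head sits across the top of both jambs, spanning the full outside width of the frame.


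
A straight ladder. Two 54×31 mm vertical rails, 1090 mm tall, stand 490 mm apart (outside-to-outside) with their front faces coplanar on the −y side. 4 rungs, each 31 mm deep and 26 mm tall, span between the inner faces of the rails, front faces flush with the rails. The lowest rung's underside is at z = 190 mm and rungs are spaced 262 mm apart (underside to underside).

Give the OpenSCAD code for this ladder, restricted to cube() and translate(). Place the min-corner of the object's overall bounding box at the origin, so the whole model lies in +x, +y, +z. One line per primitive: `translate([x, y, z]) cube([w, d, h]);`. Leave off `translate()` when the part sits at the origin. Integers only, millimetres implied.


cube([54, 31, 1090]);
translate([436, 0, 0]) cube([54, 31, 1090]);
translate([54, 0, 190]) cube([382, 31, 26]);
translate([54, 0, 452]) cube([382, 31, 26]);
translate([54, 0, 714]) cube([382, 31, 26]);
translate([54, 0, 976]) cube([382, 31, 26]);


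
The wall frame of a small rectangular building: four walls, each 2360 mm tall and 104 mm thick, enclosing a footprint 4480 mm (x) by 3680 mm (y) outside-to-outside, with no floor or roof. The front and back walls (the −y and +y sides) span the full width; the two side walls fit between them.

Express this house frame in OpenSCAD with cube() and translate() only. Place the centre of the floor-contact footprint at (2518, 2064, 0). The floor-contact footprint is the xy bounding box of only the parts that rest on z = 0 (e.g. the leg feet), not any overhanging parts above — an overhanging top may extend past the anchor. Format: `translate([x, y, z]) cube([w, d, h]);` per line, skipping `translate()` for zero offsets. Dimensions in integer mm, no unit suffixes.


translate([278, 224, 0]) cube([4480, 104, 2360]);
translate([278, 3800, 0]) cube([4480, 104, 2360]);
translate([278, 328, 0]) cube([104, 3472, 2360]);
translate([4654, 328, 0]) cube([104, 3472, 2360]);


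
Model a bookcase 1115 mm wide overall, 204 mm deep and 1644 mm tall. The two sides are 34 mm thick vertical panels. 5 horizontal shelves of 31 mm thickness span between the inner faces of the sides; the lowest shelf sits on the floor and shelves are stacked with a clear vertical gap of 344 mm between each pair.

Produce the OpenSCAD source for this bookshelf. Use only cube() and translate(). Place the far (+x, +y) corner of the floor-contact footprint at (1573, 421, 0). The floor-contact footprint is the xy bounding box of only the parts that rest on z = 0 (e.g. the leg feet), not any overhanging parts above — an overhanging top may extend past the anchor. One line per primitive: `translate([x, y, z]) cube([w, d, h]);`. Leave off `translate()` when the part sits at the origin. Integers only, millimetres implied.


translate([458, 217, 0]) cube([34, 204, 1644]);
translate([1539, 217, 0]) cube([34, 204, 1644]);
translate([492, 217, 0]) cube([1047, 204, 31]);
translate([492, 217, 375]) cube([1047, 204, 31]);
translate([492, 217, 750]) cube([1047, 204, 31]);
translate([492, 217, 1125]) cube([1047, 204, 31]);
translate([492, 217, 1500]) cube([1047, 204, 31]);


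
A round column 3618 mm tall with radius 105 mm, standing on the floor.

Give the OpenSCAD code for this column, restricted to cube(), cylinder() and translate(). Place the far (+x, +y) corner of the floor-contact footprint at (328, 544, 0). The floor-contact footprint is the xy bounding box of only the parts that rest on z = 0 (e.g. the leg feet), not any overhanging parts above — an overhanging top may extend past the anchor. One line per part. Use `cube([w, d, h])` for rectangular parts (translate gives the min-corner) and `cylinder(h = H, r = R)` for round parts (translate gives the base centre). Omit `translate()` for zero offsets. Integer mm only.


translate([223, 439, 0]) cylinder(h = 3618, r = 105);


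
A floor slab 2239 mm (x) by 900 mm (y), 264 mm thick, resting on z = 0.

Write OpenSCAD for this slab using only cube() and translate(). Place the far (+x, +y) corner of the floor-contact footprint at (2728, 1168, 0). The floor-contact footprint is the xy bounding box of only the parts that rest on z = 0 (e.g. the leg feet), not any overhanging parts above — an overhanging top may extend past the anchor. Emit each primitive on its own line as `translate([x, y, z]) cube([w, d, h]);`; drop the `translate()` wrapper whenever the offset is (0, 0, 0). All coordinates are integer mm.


translate([489, 268, 0]) cube([2239, 900, 264]);


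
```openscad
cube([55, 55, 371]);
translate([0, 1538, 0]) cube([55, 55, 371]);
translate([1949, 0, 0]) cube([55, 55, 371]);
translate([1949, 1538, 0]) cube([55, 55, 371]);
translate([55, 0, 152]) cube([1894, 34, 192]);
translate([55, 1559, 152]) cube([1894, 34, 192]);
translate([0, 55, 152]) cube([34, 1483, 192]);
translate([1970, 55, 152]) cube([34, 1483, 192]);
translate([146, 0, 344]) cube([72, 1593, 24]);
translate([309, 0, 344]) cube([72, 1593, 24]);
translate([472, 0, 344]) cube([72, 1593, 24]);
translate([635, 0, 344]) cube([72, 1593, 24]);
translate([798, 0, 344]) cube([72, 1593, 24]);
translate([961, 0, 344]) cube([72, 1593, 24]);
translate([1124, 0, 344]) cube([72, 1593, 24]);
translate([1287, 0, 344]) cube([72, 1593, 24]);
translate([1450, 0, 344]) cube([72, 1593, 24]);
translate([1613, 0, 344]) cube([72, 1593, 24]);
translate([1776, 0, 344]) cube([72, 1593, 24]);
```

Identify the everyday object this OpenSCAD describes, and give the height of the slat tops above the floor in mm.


A bed frame. The slat-top height is 368 mm.

Four posts, four rails, and a row of slats — a bed frame. Slats sit on the rails at z = 152 + 192 = 344; with slat thickness 24, the top is 368 mm.


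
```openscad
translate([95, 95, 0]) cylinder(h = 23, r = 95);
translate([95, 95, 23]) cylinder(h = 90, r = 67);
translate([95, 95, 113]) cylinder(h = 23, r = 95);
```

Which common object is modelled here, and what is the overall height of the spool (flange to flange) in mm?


A spool. The overall height is 136 mm.

Three coaxial cylinders, large–small–large — a spool. Two 23 mm flanges and a 90 mm core give 23 + 90 + 23 = 136 mm.


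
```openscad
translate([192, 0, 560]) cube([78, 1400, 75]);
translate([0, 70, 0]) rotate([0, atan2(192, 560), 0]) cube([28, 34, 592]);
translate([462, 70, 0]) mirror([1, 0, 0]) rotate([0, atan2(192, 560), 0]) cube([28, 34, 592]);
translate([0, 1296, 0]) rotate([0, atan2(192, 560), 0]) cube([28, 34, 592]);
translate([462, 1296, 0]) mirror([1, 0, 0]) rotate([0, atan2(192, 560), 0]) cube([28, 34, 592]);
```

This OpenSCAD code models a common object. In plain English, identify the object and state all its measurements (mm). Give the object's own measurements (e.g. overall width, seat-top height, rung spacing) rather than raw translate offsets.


A sawhorse. A 78×1400×75 mm beam (x, y, z) sits on two A-frame leg pairs. Each pair is two raked legs of 28×34 mm section (34 mm along y) splaying symmetrically in x. Each leg rises 560 mm vertically over 192 mm of horizontal reach and is 592 mm long along its own axis. Every leg's outer bottom edge rests on the floor and its outer top edge meets a bottom edge of the beam — the left legs (tilting toward +x) meet the beam's −x bottom edge, the right legs (their mirror images, tilting toward −x) meet its +x bottom edge — so the leg tops tuck under the beam, the beam's underside is 560 mm above the floor, and the feet are 462 mm apart outside-to-outside with the beam centred between them. The two leg pairs are set in 70 mm from either end of the beam.


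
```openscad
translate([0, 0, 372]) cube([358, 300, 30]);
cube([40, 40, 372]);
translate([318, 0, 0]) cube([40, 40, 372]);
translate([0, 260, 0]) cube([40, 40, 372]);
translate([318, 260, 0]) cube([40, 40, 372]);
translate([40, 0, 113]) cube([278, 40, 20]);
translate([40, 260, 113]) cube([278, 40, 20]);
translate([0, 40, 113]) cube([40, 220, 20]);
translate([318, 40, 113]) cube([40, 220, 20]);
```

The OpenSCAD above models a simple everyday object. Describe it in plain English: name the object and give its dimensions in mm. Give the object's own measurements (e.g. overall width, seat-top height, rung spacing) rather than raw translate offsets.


A simple wooden stool: a rectangular seat 358 mm (x) by 300 mm (y), 30 mm thick, top face at z = 402 mm, on four square legs, each 40×40 mm in cross-section. The legs rest on z = 0, each flush with a corner of the seat. Four stretchers, 40 mm wide and 20 mm tall, connect adjacent legs with their undersides at z = 113 mm, each running between the inner faces of the legs it joins and aligned with the legs' outer faces on the other axis.


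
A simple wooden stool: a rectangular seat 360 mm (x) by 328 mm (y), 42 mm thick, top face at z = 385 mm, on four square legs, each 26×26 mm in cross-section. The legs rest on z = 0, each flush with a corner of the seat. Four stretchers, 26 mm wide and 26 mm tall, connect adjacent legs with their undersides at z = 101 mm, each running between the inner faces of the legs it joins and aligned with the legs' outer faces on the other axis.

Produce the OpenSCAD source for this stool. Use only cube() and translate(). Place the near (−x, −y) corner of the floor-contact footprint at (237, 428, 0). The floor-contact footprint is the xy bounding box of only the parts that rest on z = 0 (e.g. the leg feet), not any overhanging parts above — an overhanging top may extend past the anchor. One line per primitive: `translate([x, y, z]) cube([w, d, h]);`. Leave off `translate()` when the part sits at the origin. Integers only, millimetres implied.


// leg_h = 385 - 42 = 343
// stretcher span = 360 - 2*26 = 308
translate([237, 428, 343]) cube([360, 328, 42]);
translate([237, 428, 0]) cube([26, 26, 343]);
translate([571, 428, 0]) cube([26, 26, 343]);
translate([237, 730, 0]) cube([26, 26, 343]);
translate([571, 730, 0]) cube([26, 26, 343]);
translate([263, 428, 101]) cube([308, 26, 26]);
translate([263, 730, 101]) cube([308, 26, 26]);
translate([237, 454, 101]) cube([26, 276, 26]);
translate([571, 454, 101]) cube([26, 276, 26]);
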